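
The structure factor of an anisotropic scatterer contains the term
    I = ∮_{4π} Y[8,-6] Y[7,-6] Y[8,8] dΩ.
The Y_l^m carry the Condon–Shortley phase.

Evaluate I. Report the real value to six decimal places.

0.000000

Σmᵢ = -4 ≠ 0, so the φ-integral vanishes; I = 0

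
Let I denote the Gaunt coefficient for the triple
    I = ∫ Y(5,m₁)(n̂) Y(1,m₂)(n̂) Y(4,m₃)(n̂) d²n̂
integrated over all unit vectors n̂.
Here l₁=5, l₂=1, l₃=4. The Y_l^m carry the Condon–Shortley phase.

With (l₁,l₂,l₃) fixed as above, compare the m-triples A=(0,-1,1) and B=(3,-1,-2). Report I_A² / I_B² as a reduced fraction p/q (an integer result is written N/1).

5/14

l's match ⇒ only the (l;m) 3-j factors differ between A and B.
A: triangle coeff Δ(5,1,4) = 1/495; Σ_t [0,0]: t=0:+1/1440 = 1/1440; (3j)²=2/99 [(5 1 4; 0 -1 1)], sign=-1
B: triangle coeff Δ(5,1,4) = 1/495; Σ_t [0,0]: t=0:+1/2880 = 1/2880; (3j)²=28/495 [(5 1 4; 3 -1 -2)], sign=+1
I_A²/I_B² = (2/99)/(28/495) = 5/14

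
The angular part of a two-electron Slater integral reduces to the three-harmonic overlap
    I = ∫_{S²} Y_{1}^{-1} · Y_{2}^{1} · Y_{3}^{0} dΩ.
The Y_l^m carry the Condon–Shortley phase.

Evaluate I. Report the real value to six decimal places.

Checks pass: Σm=0; 6 even; l₃=3∈[1,3].
(2·1+1)(2·2+1)(2·3+1) = 105
Δ: 0! 2! 4! / 7! → 1/105
sum: t=0:+1/4 = 1/4
3j²(1 2 3; 0 0 0) = Δ·Π!·Σ² = 3/35  (sign -1)
sum: t=0:+1/12 = 1/12
3j²(1 2 3; -1 1 0) = Δ·Π!·Σ² = 1/35  (sign -1)
combine: 4πI² = 105·3/35·1/35 = 9/35
take √, sign +1: I = 0.14304817

0.143048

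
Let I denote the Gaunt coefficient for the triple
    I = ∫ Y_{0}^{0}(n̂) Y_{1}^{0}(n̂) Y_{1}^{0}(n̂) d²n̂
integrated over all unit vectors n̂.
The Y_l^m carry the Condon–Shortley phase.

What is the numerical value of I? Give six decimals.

Checks pass: Σm=0; 2 even; l₃=1∈[1,1].
(2·0+1)(2·1+1)(2·1+1) = 9
Δ: 0! 0! 2! / 3! → 1/3
sum: t=0:+1/1 = 1/1
3j²(0 1 1; 0 0 0) = Δ·Π!·Σ² = 1/3  (sign -1)
(m-triple is (0,0,0) — same symbol as above.)
combine: 4πI² = 9·1/3·1/3 = 1/1
take √, sign +1: I = 0.28209479

0.282095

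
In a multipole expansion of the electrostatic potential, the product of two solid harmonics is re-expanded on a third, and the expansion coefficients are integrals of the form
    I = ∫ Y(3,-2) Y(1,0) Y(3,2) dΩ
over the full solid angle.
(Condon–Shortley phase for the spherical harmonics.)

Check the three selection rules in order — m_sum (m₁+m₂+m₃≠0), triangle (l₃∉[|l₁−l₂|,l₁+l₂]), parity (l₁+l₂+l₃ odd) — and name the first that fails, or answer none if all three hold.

parity

Σmᵢ = 0  ✓
l₃∈[|l₁−l₂|,l₁+l₂]=[2,4], have l₃=3  ✓
Σlᵢ = 7 ⇒ odd  ✗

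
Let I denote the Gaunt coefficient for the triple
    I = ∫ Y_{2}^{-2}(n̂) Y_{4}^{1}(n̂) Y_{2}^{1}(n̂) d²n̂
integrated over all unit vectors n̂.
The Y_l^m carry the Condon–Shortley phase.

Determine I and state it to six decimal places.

-0.090112

m-sum 0 ✓  L=8 even ✓  2≤2≤6 ✓
Π(2lᵢ+1) = 5×9×5 = 225
triangle coeff Δ(2,4,2) = 1/630
Σ_t [2,2]: t=2:+1/16 = 1/16
(3j)²=2/35 [(2 4 2; 0 0 0)], sign=+1
Σ_t [4,4]: t=4:+1/144 = 1/144
(3j)²=1/126 [(2 4 2; -2 1 1)], sign=-1
⇒ 4πI² = 5/49
I = (-1)√(5/49/(4π)) = -0.09011188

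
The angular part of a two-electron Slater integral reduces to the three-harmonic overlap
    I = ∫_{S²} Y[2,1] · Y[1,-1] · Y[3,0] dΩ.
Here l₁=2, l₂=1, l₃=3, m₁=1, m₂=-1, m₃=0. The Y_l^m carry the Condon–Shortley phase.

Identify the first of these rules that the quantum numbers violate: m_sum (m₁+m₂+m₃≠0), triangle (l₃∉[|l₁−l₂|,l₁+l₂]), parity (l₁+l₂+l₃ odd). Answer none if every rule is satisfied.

azimuthal sum: 1 − 1 + 0 = 0  ✓
1 ≤ 3 ≤ 3 (triangle on l)  ✓
L = 2 + 1 + 3 = 6 (even)  ✓

none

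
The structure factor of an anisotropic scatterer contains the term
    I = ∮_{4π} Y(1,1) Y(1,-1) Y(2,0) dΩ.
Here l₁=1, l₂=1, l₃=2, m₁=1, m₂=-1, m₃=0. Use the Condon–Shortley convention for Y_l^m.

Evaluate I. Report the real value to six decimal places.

0.126157

Rules hold: Σm=0, L=4 even, 0≤2≤2.
N = 3·3·5 = 45
Δ = 0!·2!·2!/5! = 1/30
Racah Σ t=0..0: t=0:+1/1 = 1/1
⇒ 3j(1 1 2; 0 0 0)² = 2/15, sgn +1
Racah Σ t=0..0: t=0:+1/4 = 1/4
⇒ 3j(1 1 2; 1 -1 0)² = 1/30, sgn +1
4πI² = N·(3j₀)²·(3jₘ)² = 1/5
I = +1·√(0.2/4π) = 0.12615663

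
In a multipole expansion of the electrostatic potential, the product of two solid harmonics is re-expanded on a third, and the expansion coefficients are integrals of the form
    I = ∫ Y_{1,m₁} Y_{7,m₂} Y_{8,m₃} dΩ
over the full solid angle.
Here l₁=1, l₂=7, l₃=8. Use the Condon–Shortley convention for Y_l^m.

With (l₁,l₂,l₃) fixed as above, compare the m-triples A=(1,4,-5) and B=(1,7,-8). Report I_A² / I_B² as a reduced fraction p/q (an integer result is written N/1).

l's match ⇒ only the (l;m) 3-j factors differ between A and B.
A: triangle coeff Δ(1,7,8) = 1/2040; Σ_t [0,0]: t=0:+1/479001600 = 1/479001600; (3j)²=13/340 [(1 7 8; 1 4 -5)], sign=-1
B: triangle coeff Δ(1,7,8) = 1/2040; Σ_t [0,0]: t=0:+1/174356582400 = 1/174356582400; (3j)²=1/17 [(1 7 8; 1 7 -8)], sign=+1
I_A²/I_B² = (13/340)/(1/17) = 13/20

13/20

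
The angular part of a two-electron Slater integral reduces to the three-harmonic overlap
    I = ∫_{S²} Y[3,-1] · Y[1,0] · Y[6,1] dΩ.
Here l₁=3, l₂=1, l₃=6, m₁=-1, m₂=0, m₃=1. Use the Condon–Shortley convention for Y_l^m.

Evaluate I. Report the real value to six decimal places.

triangle: need 2≤l₃≤4, have 6; I=0

0.000000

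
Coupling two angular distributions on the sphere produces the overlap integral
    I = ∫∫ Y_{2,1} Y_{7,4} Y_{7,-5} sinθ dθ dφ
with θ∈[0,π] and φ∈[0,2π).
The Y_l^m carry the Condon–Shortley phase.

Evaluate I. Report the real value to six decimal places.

-0.188767

Checks pass: Σm=0; 16 even; l₃=7∈[5,9].
(2·2+1)(2·7+1)(2·7+1) = 1125
Δ: 2! 2! 12! / 17! → 1/185640
sum: t=0:+1/2419200 t=1:−1/518400 t=2:+1/2419200 = -1/907200
3j²(2 7 7; 0 0 0) = Δ·Π!·Σ² = 56/3315  (sign +1)
sum: t=0:+1/79833600 t=1:−1/14515200 = -1/17740800
3j²(2 7 7; 1 4 -5) = Δ·Π!·Σ² = 729/30940  (sign -1)
combine: 4πI² = 1125·56/3315·729/30940 = 21870/48841
take √, sign -1: I = -0.18876748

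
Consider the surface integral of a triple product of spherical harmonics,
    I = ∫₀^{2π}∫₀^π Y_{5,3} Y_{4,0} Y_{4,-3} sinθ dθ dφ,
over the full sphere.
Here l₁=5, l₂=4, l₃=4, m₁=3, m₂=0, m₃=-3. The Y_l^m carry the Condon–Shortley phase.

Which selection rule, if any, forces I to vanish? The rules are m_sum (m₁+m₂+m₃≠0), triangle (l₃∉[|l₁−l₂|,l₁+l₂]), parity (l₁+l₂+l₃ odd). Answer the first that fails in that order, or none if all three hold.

Σmᵢ = 0  ✓
l₃∈[|l₁−l₂|,l₁+l₂]=[1,9], have l₃=4  ✓
Σlᵢ = 13 ⇒ odd  ✗

parity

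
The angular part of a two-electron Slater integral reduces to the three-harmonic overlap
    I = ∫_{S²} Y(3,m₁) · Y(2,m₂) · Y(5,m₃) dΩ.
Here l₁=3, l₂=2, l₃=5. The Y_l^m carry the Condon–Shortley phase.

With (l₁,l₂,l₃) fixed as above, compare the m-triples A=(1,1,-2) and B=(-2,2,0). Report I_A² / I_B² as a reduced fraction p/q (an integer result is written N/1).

l's match ⇒ only the (l;m) 3-j factors differ between A and B.
A: triangle coeff Δ(3,2,5) = 1/2310; Σ_t [0,0]: t=0:+1/288 = 1/288; (3j)²=1/22 [(3 2 5; 1 1 -2)], sign=-1
B: triangle coeff Δ(3,2,5) = 1/2310; Σ_t [0,0]: t=0:+1/2880 = 1/2880; (3j)²=1/462 [(3 2 5; -2 2 0)], sign=-1
I_A²/I_B² = (1/22)/(1/462) = 21/1

21/1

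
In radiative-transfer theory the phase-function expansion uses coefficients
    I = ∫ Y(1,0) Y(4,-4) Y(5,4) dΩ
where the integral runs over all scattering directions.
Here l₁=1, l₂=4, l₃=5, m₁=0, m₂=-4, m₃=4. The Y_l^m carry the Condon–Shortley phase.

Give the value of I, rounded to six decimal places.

Checks pass: Σm=0; 10 even; l₃=5∈[3,5].
(2·1+1)(2·4+1)(2·5+1) = 297
Δ: 0! 2! 8! / 11! → 1/495
sum: t=0:+1/576 = 1/576
3j²(1 4 5; 0 0 0) = Δ·Π!·Σ² = 5/99  (sign -1)
sum: t=0:+1/40320 = 1/40320
3j²(1 4 5; 0 -4 4) = Δ·Π!·Σ² = 1/55  (sign -1)
combine: 4πI² = 297·5/99·1/55 = 3/11
take √, sign +1: I = 0.14731920

0.147319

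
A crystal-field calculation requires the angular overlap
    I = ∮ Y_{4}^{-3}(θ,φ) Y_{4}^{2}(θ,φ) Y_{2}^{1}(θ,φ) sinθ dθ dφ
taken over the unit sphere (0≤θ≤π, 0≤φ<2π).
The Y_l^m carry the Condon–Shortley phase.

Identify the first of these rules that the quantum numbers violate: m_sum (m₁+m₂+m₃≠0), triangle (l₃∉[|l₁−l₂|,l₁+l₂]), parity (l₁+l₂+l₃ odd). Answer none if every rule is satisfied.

none

m₁+m₂+m₃ = -3 + 2 + 1 = 0  ✓
triangle: |4−4|=0 ≤ l₃=2 ≤ 4+4=8  ✓
parity: l₁+l₂+l₃ = 10 is even  ✓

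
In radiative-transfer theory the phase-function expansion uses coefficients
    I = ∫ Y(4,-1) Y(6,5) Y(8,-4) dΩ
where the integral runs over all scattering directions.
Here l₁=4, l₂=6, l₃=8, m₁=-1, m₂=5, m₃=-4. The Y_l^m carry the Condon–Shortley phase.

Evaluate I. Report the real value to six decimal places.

m-sum 0 ✓  L=18 even ✓  2≤8≤10 ✓
Π(2lᵢ+1) = 9×13×17 = 1989
triangle coeff Δ(4,6,8) = 1/23279256
Σ_t [0,2]: t=0:+1/1658880 t=1:−1/518400 t=2:+1/1658880 = -1/1382400
(3j)²=504/46189 [(4 6 8; 0 0 0)], sign=-1
Σ_t [1,2]: t=1:−1/174182400 t=2:+1/26127360 = 17/522547200
(3j)²=935/62244 [(4 6 8; -1 5 -4)], sign=+1
⇒ 4πI² = 1530/4693
I = (-1)√(1530/4693/(4π)) = -0.16107031

-0.161070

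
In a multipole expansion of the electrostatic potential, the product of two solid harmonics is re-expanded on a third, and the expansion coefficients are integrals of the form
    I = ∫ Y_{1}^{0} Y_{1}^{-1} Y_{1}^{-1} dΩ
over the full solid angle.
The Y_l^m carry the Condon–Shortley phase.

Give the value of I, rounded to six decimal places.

0 − 1 − 1 = -2 ≠ 0: azimuthal integral kills it; I = 0

0.000000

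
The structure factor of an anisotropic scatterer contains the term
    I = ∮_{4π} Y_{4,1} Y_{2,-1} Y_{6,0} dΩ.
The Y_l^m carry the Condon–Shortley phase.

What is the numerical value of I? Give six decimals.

m-sum 0 ✓  L=12 even ✓  2≤6≤6 ✓
Π(2lᵢ+1) = 9×5×13 = 585
triangle coeff Δ(4,2,6) = 1/6435
Σ_t [0,0]: t=0:+1/2304 = 1/2304
(3j)²=5/143 [(4 2 6; 0 0 0)], sign=+1
Σ_t [0,0]: t=0:+1/4320 = 1/4320
(3j)²=8/429 [(4 2 6; 1 -1 0)], sign=+1
⇒ 4πI² = 600/1573
I = (+1)√(600/1573/(4π)) = 0.17422334

0.174223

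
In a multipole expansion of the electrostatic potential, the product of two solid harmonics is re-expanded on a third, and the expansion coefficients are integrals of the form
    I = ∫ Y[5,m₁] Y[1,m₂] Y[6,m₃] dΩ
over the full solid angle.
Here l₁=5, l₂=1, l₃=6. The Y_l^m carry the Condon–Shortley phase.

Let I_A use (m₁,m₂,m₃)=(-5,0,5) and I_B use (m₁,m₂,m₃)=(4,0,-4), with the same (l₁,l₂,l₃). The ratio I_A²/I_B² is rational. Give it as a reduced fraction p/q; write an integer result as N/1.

11/20

Same 5,1,6: normalisation and zero-m 3j drop out of the ratio.
A: Δ: 0! 10! 2! / 13! → 1/858; sum: t=0:+1/3628800 = 1/3628800; 3j²(5 1 6; -5 0 5) = Δ·Π!·Σ² = 1/78  (sign -1)
B: Δ: 0! 10! 2! / 13! → 1/858; sum: t=0:+1/362880 = 1/362880; 3j²(5 1 6; 4 0 -4) = Δ·Π!·Σ² = 10/429  (sign +1)
I_A²/I_B² = (1/78)/(10/429) = 11/20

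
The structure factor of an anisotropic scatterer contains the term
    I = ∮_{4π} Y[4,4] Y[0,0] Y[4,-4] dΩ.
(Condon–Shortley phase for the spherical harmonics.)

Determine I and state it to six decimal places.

0.282095

Rules hold: Σm=0, L=8 even, 4≤4≤4.
N = 9·1·9 = 81
Δ = 0!·8!·0!/9! = 1/9
Racah Σ t=0..0: t=0:+1/576 = 1/576
⇒ 3j(4 0 4; 0 0 0)² = 1/9, sgn +1
Racah Σ t=0..0: t=0:+1/40320 = 1/40320
⇒ 3j(4 0 4; 4 0 -4)² = 1/9, sgn +1
4πI² = N·(3j₀)²·(3jₘ)² = 1/1
I = +1·√(1/4π) = 0.28209479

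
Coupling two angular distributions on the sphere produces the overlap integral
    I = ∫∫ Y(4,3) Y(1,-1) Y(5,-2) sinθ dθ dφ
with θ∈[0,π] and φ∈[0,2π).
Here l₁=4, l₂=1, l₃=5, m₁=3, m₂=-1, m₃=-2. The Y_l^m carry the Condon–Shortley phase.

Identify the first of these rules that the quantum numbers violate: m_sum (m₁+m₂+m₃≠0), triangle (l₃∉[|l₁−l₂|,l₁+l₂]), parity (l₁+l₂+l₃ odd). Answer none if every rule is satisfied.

m₁+m₂+m₃ = 3 − 1 − 2 = 0  ✓
triangle: |4−1|=3 ≤ l₃=5 ≤ 4+1=5  ✓
parity: l₁+l₂+l₃ = 10 is even  ✓

none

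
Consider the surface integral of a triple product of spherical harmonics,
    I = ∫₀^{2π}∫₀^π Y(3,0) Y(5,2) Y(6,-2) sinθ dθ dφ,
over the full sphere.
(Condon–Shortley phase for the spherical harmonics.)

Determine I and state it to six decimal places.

Checks pass: Σm=0; 14 even; l₃=6∈[2,8].
(2·3+1)(2·5+1)(2·6+1) = 1001
Δ: 2! 4! 8! / 15! → 1/675675
sum: t=0:+1/8640 t=1:−1/2304 t=2:+1/8640 = -7/34560
3j²(3 5 6; 0 0 0) = Δ·Π!·Σ² = 7/429  (sign -1)
sum: t=0:+1/60480 t=1:−1/5760 t=2:+1/8640 = -1/24192
3j²(3 5 6; 0 2 -2) = Δ·Π!·Σ² = 8/3003  (sign -1)
combine: 4πI² = 1001·7/429·8/3003 = 56/1287
take √, sign +1: I = 0.05884368

0.058844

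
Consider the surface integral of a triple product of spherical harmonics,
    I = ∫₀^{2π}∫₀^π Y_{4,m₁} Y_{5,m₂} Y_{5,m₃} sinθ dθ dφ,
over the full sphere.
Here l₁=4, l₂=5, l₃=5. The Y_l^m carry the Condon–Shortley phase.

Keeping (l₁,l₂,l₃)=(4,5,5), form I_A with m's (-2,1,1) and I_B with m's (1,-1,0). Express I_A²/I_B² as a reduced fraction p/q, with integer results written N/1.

20/3

Same 4,5,5: normalisation and zero-m 3j drop out of the ratio.
A: Δ: 4! 4! 6! / 15! → 1/3153150; sum: t=2:+1/4608 t=3:−1/1296 t=4:+1/4608 = -7/20736; 3j²(4 5 5; -2 1 1) = Δ·Π!·Σ² = 20/1287  (sign -1)
B: Δ: 4! 4! 6! / 15! → 1/3153150; sum: t=0:+1/6912 t=1:−1/864 t=2:+1/1152 t=3:−1/17280 = -7/34560; 3j²(4 5 5; 1 -1 0) = Δ·Π!·Σ² = 1/429  (sign +1)
I_A²/I_B² = (20/1287)/(1/429) = 20/3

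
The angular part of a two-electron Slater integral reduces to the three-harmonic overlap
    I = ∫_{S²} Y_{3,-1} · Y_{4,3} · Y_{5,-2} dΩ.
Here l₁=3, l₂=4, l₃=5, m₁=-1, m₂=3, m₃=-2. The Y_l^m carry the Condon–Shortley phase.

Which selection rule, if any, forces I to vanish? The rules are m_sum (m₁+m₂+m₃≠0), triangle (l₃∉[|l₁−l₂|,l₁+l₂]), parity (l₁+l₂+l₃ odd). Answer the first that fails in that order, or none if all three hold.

azimuthal sum: -1 + 3 − 2 = 0  ✓
1 ≤ 5 ≤ 7 (triangle on l)  ✓
L = 3 + 4 + 5 = 12 (even)  ✓

none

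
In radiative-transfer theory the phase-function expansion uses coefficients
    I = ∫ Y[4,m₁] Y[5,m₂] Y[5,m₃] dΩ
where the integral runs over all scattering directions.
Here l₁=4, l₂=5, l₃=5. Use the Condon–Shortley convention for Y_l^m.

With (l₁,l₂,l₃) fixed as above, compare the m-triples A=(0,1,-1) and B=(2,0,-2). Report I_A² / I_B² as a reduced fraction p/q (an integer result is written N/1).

16/21

Shared (l₁,l₂,l₃)=(4,5,5): N and (l;000)² cancel in I_A²/I_B².
A: Δ = 4!·4!·6!/15! = 1/3153150; Racah Σ t=0..4: t=0:+1/414720 t=1:−1/4320 t=2:+1/768 t=3:−1/1296 t=4:+1/27648 = 7/20736; ⇒ 3j(4 5 5; 0 1 -1)² = 8/1287, sgn +1
B: Δ = 4!·4!·6!/15! = 1/3153150; Racah Σ t=0..2: t=0:+1/11520 t=1:−1/1728 t=2:+1/3456 = -7/34560; ⇒ 3j(4 5 5; 2 0 -2)² = 7/858, sgn +1
I_A²/I_B² = (8/1287)/(7/858) = 16/21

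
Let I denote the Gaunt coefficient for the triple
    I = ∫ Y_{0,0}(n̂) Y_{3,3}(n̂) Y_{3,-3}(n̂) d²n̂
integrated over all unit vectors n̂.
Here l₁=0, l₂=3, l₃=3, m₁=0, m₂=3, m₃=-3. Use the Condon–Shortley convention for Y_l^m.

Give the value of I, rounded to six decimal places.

-0.282095

Rules hold: Σm=0, L=6 even, 3≤3≤3.
N = 1·7·7 = 49
Δ = 0!·0!·6!/7! = 1/7
Racah Σ t=0..0: t=0:+1/36 = 1/36
⇒ 3j(0 3 3; 0 0 0)² = 1/7, sgn -1
Racah Σ t=0..0: t=0:+1/720 = 1/720
⇒ 3j(0 3 3; 0 3 -3)² = 1/7, sgn +1
4πI² = N·(3j₀)²·(3jₘ)² = 1/1
I = -1·√(1/4π) = -0.28209479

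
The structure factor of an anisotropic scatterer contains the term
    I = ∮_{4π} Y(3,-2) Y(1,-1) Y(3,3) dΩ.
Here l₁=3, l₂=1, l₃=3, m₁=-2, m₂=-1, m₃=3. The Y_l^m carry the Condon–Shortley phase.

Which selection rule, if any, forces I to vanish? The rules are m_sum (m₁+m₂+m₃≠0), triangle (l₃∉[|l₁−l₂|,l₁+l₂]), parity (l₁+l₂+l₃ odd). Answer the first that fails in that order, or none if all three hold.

parity

m₁+m₂+m₃ = -2 − 1 + 3 = 0  ✓
triangle: |3−1|=2 ≤ l₃=3 ≤ 3+1=4  ✓
parity: l₁+l₂+l₃ = 7 is odd  ✗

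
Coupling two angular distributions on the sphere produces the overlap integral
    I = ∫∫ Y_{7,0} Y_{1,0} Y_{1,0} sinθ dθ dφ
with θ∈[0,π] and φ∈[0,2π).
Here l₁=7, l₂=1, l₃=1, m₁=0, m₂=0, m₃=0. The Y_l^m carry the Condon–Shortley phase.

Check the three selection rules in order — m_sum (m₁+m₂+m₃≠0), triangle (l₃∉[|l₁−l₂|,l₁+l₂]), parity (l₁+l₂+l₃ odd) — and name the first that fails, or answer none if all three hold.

azimuthal sum: 0 + 0 + 0 = 0  ✓
6 ≤ 1 ≤ 8 (triangle on l)  ✗
L = 7 + 1 + 1 = 9 (odd)

triangle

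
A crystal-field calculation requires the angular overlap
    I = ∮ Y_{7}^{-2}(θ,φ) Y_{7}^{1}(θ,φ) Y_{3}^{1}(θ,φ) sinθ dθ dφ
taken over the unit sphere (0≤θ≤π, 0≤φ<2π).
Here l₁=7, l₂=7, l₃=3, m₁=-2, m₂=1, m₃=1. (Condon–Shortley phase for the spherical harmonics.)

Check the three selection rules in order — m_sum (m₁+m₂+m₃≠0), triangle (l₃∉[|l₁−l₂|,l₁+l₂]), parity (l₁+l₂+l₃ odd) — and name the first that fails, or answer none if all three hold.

Σmᵢ = 0  ✓
l₃∈[|l₁−l₂|,l₁+l₂]=[0,14], have l₃=3  ✓
Σlᵢ = 17 ⇒ odd  ✗

parity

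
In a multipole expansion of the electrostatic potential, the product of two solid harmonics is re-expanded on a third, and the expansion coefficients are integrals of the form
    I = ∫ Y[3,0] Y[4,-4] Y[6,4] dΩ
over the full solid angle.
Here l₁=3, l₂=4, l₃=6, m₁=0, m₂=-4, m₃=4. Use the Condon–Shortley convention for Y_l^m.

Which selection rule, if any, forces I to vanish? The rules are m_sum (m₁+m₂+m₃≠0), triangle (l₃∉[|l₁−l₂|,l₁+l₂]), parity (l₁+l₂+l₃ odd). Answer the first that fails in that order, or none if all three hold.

parity

azimuthal sum: 0 − 4 + 4 = 0  ✓
1 ≤ 6 ≤ 7 (triangle on l)  ✓
L = 3 + 4 + 6 = 13 (odd)  ✗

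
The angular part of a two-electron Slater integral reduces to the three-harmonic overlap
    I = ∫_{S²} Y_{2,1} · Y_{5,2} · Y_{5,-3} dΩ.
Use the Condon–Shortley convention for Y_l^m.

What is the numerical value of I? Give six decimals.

-0.161739

Checks pass: Σm=0; 12 even; l₃=5∈[3,7].
(2·2+1)(2·5+1)(2·5+1) = 605
Δ: 2! 2! 8! / 13! → 1/38610
sum: t=0:+1/2880 t=1:−1/576 t=2:+1/2880 = -1/960
3j²(2 5 5; 0 0 0) = Δ·Π!·Σ² = 10/429  (sign +1)
sum: t=0:+1/10080 t=1:−1/2880 = -1/4032
3j²(2 5 5; 1 2 -3) = Δ·Π!·Σ² = 10/429  (sign -1)
combine: 4πI² = 605·10/429·10/429 = 500/1521
take √, sign -1: I = -0.16173926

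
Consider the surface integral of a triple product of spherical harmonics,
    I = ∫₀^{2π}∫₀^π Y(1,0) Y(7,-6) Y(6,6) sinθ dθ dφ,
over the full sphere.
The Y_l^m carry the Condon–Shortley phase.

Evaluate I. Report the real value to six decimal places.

0.126157

m-sum 0 ✓  L=14 even ✓  6≤6≤8 ✓
Π(2lᵢ+1) = 3×15×13 = 585
triangle coeff Δ(1,7,6) = 1/1365
Σ_t [1,1]: t=1:−1/518400 = -1/518400
(3j)²=7/195 [(1 7 6; 0 0 0)], sign=-1
Σ_t [1,1]: t=1:−1/479001600 = -1/479001600
(3j)²=1/105 [(1 7 6; 0 -6 6)], sign=-1
⇒ 4πI² = 1/5
I = (+1)√(1/5/(4π)) = 0.12615663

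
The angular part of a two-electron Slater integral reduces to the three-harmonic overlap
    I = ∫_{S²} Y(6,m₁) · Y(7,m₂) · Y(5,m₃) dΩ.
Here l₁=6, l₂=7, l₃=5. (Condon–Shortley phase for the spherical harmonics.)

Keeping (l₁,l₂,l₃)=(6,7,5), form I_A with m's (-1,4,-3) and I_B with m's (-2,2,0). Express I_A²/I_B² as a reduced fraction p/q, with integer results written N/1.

308/1

Same 6,7,5: normalisation and zero-m 3j drop out of the ratio.
A: Δ: 8! 4! 6! / 19! → 1/174594420; sum: t=5:−1/2073600 t=6:+1/1036800 t=7:−1/5806080 = 1/3225600; 3j²(6 7 5; -1 4 -3) = Δ·Π!·Σ² = 27/4199  (sign +1)
B: Δ: 8! 4! 6! / 19! → 1/174594420; sum: t=4:+1/1658880 t=5:−1/207360 t=6:+1/207360 t=7:−1/1451520 t=8:+1/116121600 = -1/12902400; 3j²(6 7 5; -2 2 0) = Δ·Π!·Σ² = 27/1293292  (sign +1)
I_A²/I_B² = (27/4199)/(27/1293292) = 308/1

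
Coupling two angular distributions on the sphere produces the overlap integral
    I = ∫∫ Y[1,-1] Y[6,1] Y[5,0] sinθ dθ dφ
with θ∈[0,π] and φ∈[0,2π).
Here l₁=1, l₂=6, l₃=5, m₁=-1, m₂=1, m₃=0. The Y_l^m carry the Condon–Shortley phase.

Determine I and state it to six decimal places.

m-sum 0 ✓  L=12 even ✓  5≤5≤7 ✓
Π(2lᵢ+1) = 3×13×11 = 429
triangle coeff Δ(1,6,5) = 1/858
Σ_t [1,1]: t=1:−1/14400 = -1/14400
(3j)²=6/143 [(1 6 5; 0 0 0)], sign=+1
Σ_t [2,2]: t=2:+1/28800 = 1/28800
(3j)²=7/286 [(1 6 5; -1 1 0)], sign=-1
⇒ 4πI² = 63/143
I = (-1)√(63/143/(4π)) = -0.18723944

-0.187239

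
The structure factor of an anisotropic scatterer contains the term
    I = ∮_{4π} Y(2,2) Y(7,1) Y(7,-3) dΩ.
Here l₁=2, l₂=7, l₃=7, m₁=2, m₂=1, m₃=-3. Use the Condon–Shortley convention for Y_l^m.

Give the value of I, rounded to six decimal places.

m-sum 0 ✓  L=16 even ✓  5≤7≤9 ✓
Π(2lᵢ+1) = 5×15×15 = 1125
triangle coeff Δ(2,7,7) = 1/185640
Σ_t [0,2]: t=0:+1/2419200 t=1:−1/518400 t=2:+1/2419200 = -1/907200
(3j)²=56/3315 [(2 7 7; 0 0 0)], sign=+1
Σ_t [0,0]: t=0:+1/3870720 = 1/3870720
(3j)²=135/6188 [(2 7 7; 2 1 -3)], sign=+1
⇒ 4πI² = 20250/48841
I = (+1)√(20250/48841/(4π)) = 0.18164160

0.181642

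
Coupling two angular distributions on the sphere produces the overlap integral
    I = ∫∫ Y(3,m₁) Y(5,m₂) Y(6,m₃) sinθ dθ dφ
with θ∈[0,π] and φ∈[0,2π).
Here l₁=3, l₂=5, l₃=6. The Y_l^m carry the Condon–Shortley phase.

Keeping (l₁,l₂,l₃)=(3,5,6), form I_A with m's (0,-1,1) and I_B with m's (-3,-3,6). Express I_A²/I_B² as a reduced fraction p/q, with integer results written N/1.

Same 3,5,6: normalisation and zero-m 3j drop out of the ratio.
A: Δ: 2! 4! 8! / 15! → 1/675675; sum: t=0:+1/6912 t=1:−1/2880 t=2:+1/17280 = -1/6912; 3j²(3 5 6; 0 -1 1) = Δ·Π!·Σ² = 5/429  (sign +1)
B: Δ: 2! 4! 8! / 15! → 1/675675; sum: t=2:+1/1935360 = 1/1935360; 3j²(3 5 6; -3 -3 6) = Δ·Π!·Σ² = 1/91  (sign +1)
I_A²/I_B² = (5/429)/(1/91) = 35/33

35/33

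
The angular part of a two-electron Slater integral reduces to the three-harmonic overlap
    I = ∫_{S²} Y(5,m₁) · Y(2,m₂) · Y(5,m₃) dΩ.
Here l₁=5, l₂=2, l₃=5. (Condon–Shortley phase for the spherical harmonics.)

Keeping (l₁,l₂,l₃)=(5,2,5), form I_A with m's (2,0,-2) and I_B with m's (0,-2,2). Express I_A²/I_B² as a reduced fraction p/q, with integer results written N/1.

9/35

Shared (l₁,l₂,l₃)=(5,2,5): N and (l;000)² cancel in I_A²/I_B².
A: Δ = 2!·8!·2!/13! = 1/38610; Racah Σ t=0..2: t=0:+1/2880 t=1:−1/1440 t=2:+1/20160 = -1/3360; ⇒ 3j(5 2 5; 2 0 -2)² = 6/715, sgn +1
B: Δ = 2!·8!·2!/13! = 1/38610; Racah Σ t=0..0: t=0:+1/2880 = 1/2880; ⇒ 3j(5 2 5; 0 -2 2)² = 14/429, sgn -1
I_A²/I_B² = (6/715)/(14/429) = 9/35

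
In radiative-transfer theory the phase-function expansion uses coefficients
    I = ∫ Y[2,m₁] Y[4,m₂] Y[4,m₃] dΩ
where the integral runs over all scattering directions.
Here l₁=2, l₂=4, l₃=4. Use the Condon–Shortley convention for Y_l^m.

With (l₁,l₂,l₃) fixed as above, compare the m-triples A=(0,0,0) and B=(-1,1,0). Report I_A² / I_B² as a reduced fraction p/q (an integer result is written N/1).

Same 2,4,4: normalisation and zero-m 3j drop out of the ratio.
A: Δ: 2! 2! 6! / 11! → 1/13860; sum: t=0:+1/192 t=1:−1/36 t=2:+1/192 = -5/288; 3j²(2 4 4; 0 0 0) = Δ·Π!·Σ² = 20/693  (sign -1)
B: Δ: 2! 2! 6! / 11! → 1/13860; sum: t=1:−1/96 t=2:+1/72 = 1/288; 3j²(2 4 4; -1 1 0) = Δ·Π!·Σ² = 1/462  (sign +1)
I_A²/I_B² = (20/693)/(1/462) = 40/3

40/3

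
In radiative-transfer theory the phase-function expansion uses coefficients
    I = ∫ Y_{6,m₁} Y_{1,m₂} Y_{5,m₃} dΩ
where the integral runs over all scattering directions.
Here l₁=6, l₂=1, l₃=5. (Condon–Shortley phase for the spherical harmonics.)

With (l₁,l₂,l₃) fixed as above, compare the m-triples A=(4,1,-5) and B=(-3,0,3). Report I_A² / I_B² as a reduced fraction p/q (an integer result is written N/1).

1/27

Same 6,1,5: normalisation and zero-m 3j drop out of the ratio.
A: Δ: 2! 10! 0! / 13! → 1/858; sum: t=2:+1/7257600 = 1/7257600; 3j²(6 1 5; 4 1 -5) = Δ·Π!·Σ² = 1/858  (sign +1)
B: Δ: 2! 10! 0! / 13! → 1/858; sum: t=1:−1/80640 = -1/80640; 3j²(6 1 5; -3 0 3) = Δ·Π!·Σ² = 9/286  (sign -1)
I_A²/I_B² = (1/858)/(9/286) = 1/27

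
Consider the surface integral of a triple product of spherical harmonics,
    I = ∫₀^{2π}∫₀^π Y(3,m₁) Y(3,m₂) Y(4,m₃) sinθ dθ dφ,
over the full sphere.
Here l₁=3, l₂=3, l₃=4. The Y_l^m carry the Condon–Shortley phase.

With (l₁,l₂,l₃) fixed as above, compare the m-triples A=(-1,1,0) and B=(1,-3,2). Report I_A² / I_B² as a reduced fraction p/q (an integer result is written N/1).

Same 3,3,4: normalisation and zero-m 3j drop out of the ratio.
A: Δ: 2! 4! 4! / 11! → 1/34650; sum: t=0:+1/1152 t=1:−1/36 t=2:+1/32 = 5/1152; 3j²(3 3 4; -1 1 0) = Δ·Π!·Σ² = 1/1386  (sign +1)
B: Δ: 2! 4! 4! / 11! → 1/34650; sum: t=0:+1/192 = 1/192; 3j²(3 3 4; 1 -3 2) = Δ·Π!·Σ² = 3/77  (sign +1)
I_A²/I_B² = (1/1386)/(3/77) = 1/54

1/54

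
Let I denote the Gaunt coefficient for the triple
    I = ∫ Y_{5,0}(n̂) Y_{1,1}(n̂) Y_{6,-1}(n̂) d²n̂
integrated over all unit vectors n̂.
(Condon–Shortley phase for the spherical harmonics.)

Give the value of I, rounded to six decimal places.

-0.187239

Rules hold: Σm=0, L=12 even, 4≤6≤6.
N = 11·3·13 = 429
Δ = 0!·10!·2!/13! = 1/858
Racah Σ t=0..0: t=0:+1/14400 = 1/14400
⇒ 3j(5 1 6; 0 0 0)² = 6/143, sgn +1
Racah Σ t=0..0: t=0:+1/28800 = 1/28800
⇒ 3j(5 1 6; 0 1 -1)² = 7/286, sgn -1
4πI² = N·(3j₀)²·(3jₘ)² = 63/143
I = -1·√(0.440559/4π) = -0.18723944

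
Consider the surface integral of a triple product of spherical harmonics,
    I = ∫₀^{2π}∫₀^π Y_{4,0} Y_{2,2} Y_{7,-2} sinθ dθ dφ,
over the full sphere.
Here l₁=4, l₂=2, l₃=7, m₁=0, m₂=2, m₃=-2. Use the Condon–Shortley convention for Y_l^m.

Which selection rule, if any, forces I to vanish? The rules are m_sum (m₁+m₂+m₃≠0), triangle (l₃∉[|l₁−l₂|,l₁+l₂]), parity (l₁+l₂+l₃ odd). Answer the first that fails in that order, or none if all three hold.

Σmᵢ = 0  ✓
l₃∈[|l₁−l₂|,l₁+l₂]=[2,6], have l₃=7  ✗
Σlᵢ = 13 ⇒ odd

triangle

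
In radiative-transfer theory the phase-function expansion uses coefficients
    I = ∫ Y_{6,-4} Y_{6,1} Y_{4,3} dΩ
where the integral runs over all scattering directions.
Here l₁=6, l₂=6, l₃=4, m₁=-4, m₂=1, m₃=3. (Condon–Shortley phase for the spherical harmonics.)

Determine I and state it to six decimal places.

m-sum 0 ✓  L=16 even ✓  0≤4≤12 ✓
Π(2lᵢ+1) = 13×13×9 = 1521
triangle coeff Δ(6,6,4) = 1/15315300
Σ_t [2,6]: t=2:+1/829440 t=3:−1/25920 t=4:+1/9216 t=5:−1/25920 t=6:+1/829440 = 7/207360
(3j)²=28/2431 [(6 6 4; 0 0 0)], sign=+1
Σ_t [6,7]: t=6:+1/207360 t=7:−1/725760 = 1/290304
(3j)²=125/7293 [(6 6 4; -4 1 3)], sign=-1
⇒ 4πI² = 10500/34969
I = (-1)√(10500/34969/(4π)) = -0.15457815

-0.154578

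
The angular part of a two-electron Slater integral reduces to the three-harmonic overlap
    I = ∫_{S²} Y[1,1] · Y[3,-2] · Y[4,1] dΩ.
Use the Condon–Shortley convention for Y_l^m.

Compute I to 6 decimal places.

-0.106622

Checks pass: Σm=0; 8 even; l₃=4∈[2,4].
(2·1+1)(2·3+1)(2·4+1) = 189
Δ: 0! 2! 6! / 9! → 1/252
sum: t=0:+1/36 = 1/36
3j²(1 3 4; 0 0 0) = Δ·Π!·Σ² = 4/63  (sign +1)
sum: t=0:+1/240 = 1/240
3j²(1 3 4; 1 -2 1) = Δ·Π!·Σ² = 1/84  (sign -1)
combine: 4πI² = 189·4/63·1/84 = 1/7
take √, sign -1: I = -0.10662181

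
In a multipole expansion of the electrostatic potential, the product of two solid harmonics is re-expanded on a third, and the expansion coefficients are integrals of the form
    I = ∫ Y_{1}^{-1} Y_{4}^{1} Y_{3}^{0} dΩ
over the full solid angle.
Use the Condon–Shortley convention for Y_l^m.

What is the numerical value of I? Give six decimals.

Checks pass: Σm=0; 8 even; l₃=3∈[3,5].
(2·1+1)(2·4+1)(2·3+1) = 189
Δ: 2! 0! 6! / 9! → 1/252
sum: t=1:−1/36 = -1/36
3j²(1 4 3; 0 0 0) = Δ·Π!·Σ² = 4/63  (sign +1)
sum: t=2:+1/72 = 1/72
3j²(1 4 3; -1 1 0) = Δ·Π!·Σ² = 5/126  (sign -1)
combine: 4πI² = 189·4/63·5/126 = 10/21
take √, sign -1: I = -0.19466390

-0.194664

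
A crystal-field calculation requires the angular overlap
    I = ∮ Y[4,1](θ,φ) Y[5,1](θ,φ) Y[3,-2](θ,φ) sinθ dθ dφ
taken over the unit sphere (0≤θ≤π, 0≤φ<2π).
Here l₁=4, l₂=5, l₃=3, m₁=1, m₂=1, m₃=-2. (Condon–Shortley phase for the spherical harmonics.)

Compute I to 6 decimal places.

Rules hold: Σm=0, L=12 even, 1≤3≤9.
N = 9·11·7 = 693
Δ = 6!·2!·4!/13! = 1/180180
Racah Σ t=2..4: t=2:+1/576 t=3:−1/144 t=4:+1/576 = -1/288
⇒ 3j(4 5 3; 0 0 0)² = 20/1001, sgn +1
Racah Σ t=2..3: t=2:+1/1152 t=3:−1/432 = -5/3456
⇒ 3j(4 5 3; 1 1 -2)² = 625/36036, sgn +1
4πI² = N·(3j₀)²·(3jₘ)² = 3125/13013
I = +1·√(0.240144/4π) = 0.13823925

0.138239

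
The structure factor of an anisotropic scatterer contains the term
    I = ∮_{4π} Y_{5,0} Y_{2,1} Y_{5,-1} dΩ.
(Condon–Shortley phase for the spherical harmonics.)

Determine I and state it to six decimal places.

-0.036166

Checks pass: Σm=0; 12 even; l₃=5∈[3,7].
(2·5+1)(2·2+1)(2·5+1) = 605
Δ: 2! 8! 2! / 13! → 1/38610
sum: t=0:+1/2880 t=1:−1/576 t=2:+1/2880 = -1/960
3j²(5 2 5; 0 0 0) = Δ·Π!·Σ² = 10/429  (sign +1)
sum: t=1:−1/1152 t=2:+1/1440 = -1/5760
3j²(5 2 5; 0 1 -1) = Δ·Π!·Σ² = 1/858  (sign -1)
combine: 4πI² = 605·10/429·1/858 = 25/1521
take √, sign -1: I = -0.03616600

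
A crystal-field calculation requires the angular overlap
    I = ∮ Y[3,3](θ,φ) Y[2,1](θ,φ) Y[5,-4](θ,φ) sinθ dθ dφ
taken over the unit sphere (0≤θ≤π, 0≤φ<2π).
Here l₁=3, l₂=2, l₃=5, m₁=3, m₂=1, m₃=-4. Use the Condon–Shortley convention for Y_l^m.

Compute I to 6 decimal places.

0.219610

m-sum 0 ✓  L=10 even ✓  1≤5≤5 ✓
Π(2lᵢ+1) = 7×5×11 = 385
triangle coeff Δ(3,2,5) = 1/2310
Σ_t [0,0]: t=0:+1/144 = 1/144
(3j)²=10/231 [(3 2 5; 0 0 0)], sign=-1
Σ_t [0,0]: t=0:+1/4320 = 1/4320
(3j)²=2/55 [(3 2 5; 3 1 -4)], sign=-1
⇒ 4πI² = 20/33
I = (+1)√(20/33/(4π)) = 0.21961050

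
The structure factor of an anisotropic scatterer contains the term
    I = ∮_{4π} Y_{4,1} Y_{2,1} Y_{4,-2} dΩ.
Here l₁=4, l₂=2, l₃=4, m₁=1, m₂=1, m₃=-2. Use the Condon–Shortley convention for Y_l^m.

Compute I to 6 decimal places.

0.127700

m-sum 0 ✓  L=10 even ✓  2≤4≤6 ✓
Π(2lᵢ+1) = 9×5×9 = 405
triangle coeff Δ(4,2,4) = 1/13860
Σ_t [0,2]: t=0:+1/192 t=1:−1/36 t=2:+1/192 = -5/288
(3j)²=20/693 [(4 2 4; 0 0 0)], sign=-1
Σ_t [1,2]: t=1:−1/96 t=2:+1/240 = -1/160
(3j)²=27/1540 [(4 2 4; 1 1 -2)], sign=-1
⇒ 4πI² = 1215/5929
I = (+1)√(1215/5929/(4π)) = 0.12770047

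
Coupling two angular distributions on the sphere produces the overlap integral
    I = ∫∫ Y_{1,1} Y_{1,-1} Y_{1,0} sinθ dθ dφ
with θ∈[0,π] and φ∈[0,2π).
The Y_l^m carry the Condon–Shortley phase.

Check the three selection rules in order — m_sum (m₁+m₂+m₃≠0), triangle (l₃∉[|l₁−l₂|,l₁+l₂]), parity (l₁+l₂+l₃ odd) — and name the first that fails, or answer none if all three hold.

parity

azimuthal sum: 1 − 1 + 0 = 0  ✓
0 ≤ 1 ≤ 2 (triangle on l)  ✓
L = 1 + 1 + 1 = 3 (odd)  ✗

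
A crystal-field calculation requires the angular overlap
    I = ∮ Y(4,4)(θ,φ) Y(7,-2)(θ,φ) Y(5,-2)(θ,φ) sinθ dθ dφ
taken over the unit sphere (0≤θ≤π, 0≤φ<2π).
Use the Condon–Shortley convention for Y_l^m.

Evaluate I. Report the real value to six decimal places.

-0.110423

Checks pass: Σm=0; 16 even; l₃=5∈[3,11].
(2·4+1)(2·7+1)(2·5+1) = 1485
Δ: 6! 2! 8! / 17! → 1/6126120
sum: t=2:+1/69120 t=3:−1/20736 t=4:+1/69120 = -1/51840
3j²(4 7 5; 0 0 0) = Δ·Π!·Σ² = 280/21879  (sign +1)
sum: t=0:+1/1036800 = 1/1036800
3j²(4 7 5; 4 -2 -2) = Δ·Π!·Σ² = 98/12155  (sign -1)
combine: 4πI² = 1485·280/21879·98/12155 = 82320/537251
take √, sign -1: I = -0.11042290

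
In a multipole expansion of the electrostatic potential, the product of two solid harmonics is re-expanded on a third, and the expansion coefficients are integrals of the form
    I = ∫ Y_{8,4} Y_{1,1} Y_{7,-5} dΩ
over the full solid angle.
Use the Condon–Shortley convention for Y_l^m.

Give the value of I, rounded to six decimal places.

0.074948

Checks pass: Σm=0; 16 even; l₃=7∈[7,9].
(2·8+1)(2·1+1)(2·7+1) = 765
Δ: 2! 14! 0! / 17! → 1/2040
sum: t=1:−1/25401600 = -1/25401600
3j²(8 1 7; 0 0 0) = Δ·Π!·Σ² = 8/255  (sign +1)
sum: t=2:+1/1916006400 = 1/1916006400
3j²(8 1 7; 4 1 -5) = Δ·Π!·Σ² = 1/340  (sign +1)
combine: 4πI² = 765·8/255·1/340 = 6/85
take √, sign +1: I = 0.07494820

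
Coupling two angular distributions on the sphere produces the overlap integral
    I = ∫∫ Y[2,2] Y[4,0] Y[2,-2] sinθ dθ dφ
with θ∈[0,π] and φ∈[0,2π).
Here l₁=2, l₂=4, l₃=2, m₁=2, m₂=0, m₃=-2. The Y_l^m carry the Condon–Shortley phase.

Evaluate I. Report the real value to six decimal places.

0.040299

Checks pass: Σm=0; 8 even; l₃=2∈[2,6].
(2·2+1)(2·4+1)(2·2+1) = 225
Δ: 4! 0! 4! / 9! → 1/630
sum: t=2:+1/16 = 1/16
3j²(2 4 2; 0 0 0) = Δ·Π!·Σ² = 2/35  (sign +1)
sum: t=0:+1/576 = 1/576
3j²(2 4 2; 2 0 -2) = Δ·Π!·Σ² = 1/630  (sign +1)
combine: 4πI² = 225·2/35·1/630 = 1/49
take √, sign +1: I = 0.04029926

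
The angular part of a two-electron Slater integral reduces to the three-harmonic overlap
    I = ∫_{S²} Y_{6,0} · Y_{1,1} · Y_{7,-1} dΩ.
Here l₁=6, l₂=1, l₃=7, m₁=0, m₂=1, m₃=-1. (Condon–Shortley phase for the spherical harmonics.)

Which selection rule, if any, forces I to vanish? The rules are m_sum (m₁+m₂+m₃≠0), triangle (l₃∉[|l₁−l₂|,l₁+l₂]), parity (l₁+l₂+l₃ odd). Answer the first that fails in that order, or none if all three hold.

none

azimuthal sum: 0 + 1 − 1 = 0  ✓
5 ≤ 7 ≤ 7 (triangle on l)  ✓
L = 6 + 1 + 7 = 14 (even)  ✓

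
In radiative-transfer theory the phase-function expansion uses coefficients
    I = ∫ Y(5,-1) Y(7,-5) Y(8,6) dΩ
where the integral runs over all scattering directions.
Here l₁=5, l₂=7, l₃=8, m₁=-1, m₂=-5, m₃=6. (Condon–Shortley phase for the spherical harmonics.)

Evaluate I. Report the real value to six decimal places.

-0.131456

Checks pass: Σm=0; 20 even; l₃=8∈[2,12].
(2·5+1)(2·7+1)(2·8+1) = 2805
Δ: 4! 6! 10! / 21! → 1/814773960
sum: t=0:+1/87091200 t=1:−1/4976640 t=2:+1/2073600 t=3:−1/4976640 t=4:+1/87091200 = 1/9676800
3j²(5 7 8; 0 0 0) = Δ·Π!·Σ² = 360/46189  (sign +1)
sum: t=0:+1/1393459200 t=1:−1/261273600 t=2:+1/696729600 = -1/597196800
3j²(5 7 8; -1 -5 6) = Δ·Π!·Σ² = 77/7752  (sign -1)
combine: 4πI² = 2805·360/46189·77/7752 = 17325/79781
take √, sign -1: I = -0.13145647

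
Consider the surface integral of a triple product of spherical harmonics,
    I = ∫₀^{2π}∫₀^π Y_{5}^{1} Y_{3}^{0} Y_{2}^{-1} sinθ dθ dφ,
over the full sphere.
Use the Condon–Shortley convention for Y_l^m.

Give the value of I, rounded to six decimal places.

-0.214318

Rules hold: Σm=0, L=10 even, 2≤2≤8.
N = 11·7·5 = 385
Δ = 6!·4!·0!/11! = 1/2310
Racah Σ t=3..3: t=3:−1/144 = -1/144
⇒ 3j(5 3 2; 0 0 0)² = 10/231, sgn -1
Racah Σ t=3..3: t=3:−1/216 = -1/216
⇒ 3j(5 3 2; 1 0 -1)² = 8/231, sgn +1
4πI² = N·(3j₀)²·(3jₘ)² = 400/693
I = -1·√(0.577201/4π) = -0.21431790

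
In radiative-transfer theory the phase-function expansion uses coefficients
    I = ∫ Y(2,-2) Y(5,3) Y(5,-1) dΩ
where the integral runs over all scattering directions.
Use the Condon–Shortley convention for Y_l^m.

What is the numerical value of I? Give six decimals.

0.171169

m-sum 0 ✓  L=12 even ✓  3≤5≤7 ✓
Π(2lᵢ+1) = 5×11×11 = 605
triangle coeff Δ(2,5,5) = 1/38610
Σ_t [0,2]: t=0:+1/2880 t=1:−1/576 t=2:+1/2880 = -1/960
(3j)²=10/429 [(2 5 5; 0 0 0)], sign=+1
Σ_t [2,2]: t=2:+1/5760 = 1/5760
(3j)²=56/2145 [(2 5 5; -2 3 -1)], sign=+1
⇒ 4πI² = 560/1521
I = (+1)√(560/1521/(4π)) = 0.17116875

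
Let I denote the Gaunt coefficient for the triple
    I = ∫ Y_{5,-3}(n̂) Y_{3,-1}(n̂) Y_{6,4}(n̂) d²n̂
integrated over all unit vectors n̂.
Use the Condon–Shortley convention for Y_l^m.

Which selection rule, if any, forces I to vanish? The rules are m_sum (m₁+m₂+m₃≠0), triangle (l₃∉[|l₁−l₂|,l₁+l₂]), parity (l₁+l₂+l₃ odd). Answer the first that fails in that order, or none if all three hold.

none

azimuthal sum: -3 − 1 + 4 = 0  ✓
2 ≤ 6 ≤ 8 (triangle on l)  ✓
L = 5 + 3 + 6 = 14 (even)  ✓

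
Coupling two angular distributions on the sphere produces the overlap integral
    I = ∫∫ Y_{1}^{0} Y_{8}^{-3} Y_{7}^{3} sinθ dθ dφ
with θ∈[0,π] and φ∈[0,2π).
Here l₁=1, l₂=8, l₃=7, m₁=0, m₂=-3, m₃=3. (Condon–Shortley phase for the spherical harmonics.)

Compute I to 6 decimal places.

-0.226917

m-sum 0 ✓  L=16 even ✓  7≤7≤9 ✓
Π(2lᵢ+1) = 3×17×15 = 765
triangle coeff Δ(1,8,7) = 1/2040
Σ_t [1,1]: t=1:−1/25401600 = -1/25401600
(3j)²=8/255 [(1 8 7; 0 0 0)], sign=+1
Σ_t [1,1]: t=1:−1/87091200 = -1/87091200
(3j)²=11/408 [(1 8 7; 0 -3 3)], sign=-1
⇒ 4πI² = 11/17
I = (-1)√(11/17/(4π)) = -0.22691696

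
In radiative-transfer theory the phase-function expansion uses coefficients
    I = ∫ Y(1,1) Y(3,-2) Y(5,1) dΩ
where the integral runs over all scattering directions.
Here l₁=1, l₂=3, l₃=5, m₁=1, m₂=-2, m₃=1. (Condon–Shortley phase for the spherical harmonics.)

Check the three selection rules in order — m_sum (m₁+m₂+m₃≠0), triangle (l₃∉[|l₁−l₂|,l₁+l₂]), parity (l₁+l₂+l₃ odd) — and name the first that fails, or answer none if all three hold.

azimuthal sum: 1 − 2 + 1 = 0  ✓
2 ≤ 5 ≤ 4 (triangle on l)  ✗
L = 1 + 3 + 5 = 9 (odd)

triangle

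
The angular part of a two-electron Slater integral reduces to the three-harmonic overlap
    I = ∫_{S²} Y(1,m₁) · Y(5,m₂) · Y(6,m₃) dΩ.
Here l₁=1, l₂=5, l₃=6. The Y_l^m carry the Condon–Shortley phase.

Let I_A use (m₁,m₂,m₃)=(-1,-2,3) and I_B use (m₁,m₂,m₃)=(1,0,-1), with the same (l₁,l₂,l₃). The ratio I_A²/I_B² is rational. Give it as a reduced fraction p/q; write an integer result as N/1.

l's match ⇒ only the (l;m) 3-j factors differ between A and B.
A: triangle coeff Δ(1,5,6) = 1/858; Σ_t [0,0]: t=0:+1/60480 = 1/60480; (3j)²=6/143 [(1 5 6; -1 -2 3)], sign=-1
B: triangle coeff Δ(1,5,6) = 1/858; Σ_t [0,0]: t=0:+1/28800 = 1/28800; (3j)²=7/286 [(1 5 6; 1 0 -1)], sign=-1
I_A²/I_B² = (6/143)/(7/286) = 12/7

12/7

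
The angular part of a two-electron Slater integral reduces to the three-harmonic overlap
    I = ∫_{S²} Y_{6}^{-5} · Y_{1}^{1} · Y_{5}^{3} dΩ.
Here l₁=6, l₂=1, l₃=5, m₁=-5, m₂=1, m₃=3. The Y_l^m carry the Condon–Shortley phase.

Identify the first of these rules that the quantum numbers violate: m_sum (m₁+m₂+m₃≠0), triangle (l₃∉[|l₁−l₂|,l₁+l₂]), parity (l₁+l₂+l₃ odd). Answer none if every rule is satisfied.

m₁+m₂+m₃ = -5 + 1 + 3 = -1  ✗
triangle: |6−1|=5 ≤ l₃=5 ≤ 6+1=7
parity: l₁+l₂+l₃ = 12 is even

m_sum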